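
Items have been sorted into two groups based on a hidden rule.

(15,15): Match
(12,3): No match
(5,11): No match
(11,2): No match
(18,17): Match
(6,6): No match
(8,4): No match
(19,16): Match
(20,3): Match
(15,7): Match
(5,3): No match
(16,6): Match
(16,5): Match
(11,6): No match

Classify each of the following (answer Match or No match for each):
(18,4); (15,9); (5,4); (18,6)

The pattern is that an item is 'Match' exactly when: sum ≥ 21.

Match, Match, No match, Match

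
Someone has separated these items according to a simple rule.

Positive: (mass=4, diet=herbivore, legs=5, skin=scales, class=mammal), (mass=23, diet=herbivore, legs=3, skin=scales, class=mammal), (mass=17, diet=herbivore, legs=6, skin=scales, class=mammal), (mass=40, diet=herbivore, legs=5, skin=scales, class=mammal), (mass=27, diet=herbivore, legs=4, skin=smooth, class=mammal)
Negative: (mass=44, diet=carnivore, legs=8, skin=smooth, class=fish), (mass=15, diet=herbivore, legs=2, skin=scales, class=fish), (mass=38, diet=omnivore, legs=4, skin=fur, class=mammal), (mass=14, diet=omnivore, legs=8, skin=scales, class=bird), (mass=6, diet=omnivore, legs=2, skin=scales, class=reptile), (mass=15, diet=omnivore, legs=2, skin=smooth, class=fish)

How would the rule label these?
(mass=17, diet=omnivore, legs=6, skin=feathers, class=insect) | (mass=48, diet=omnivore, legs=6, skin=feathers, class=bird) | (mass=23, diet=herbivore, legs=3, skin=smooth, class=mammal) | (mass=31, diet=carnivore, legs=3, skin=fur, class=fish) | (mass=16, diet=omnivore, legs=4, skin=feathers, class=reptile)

Negative, Negative, Positive, Negative, Negative

One predicate separates the groups cleanly: class is mammal AND diet is herbivore.
(mass=17, diet=omnivore, legs=6, skin=feathers, class=insect) — class is insect, diet is omnivore, hence Negative. (mass=48, diet=omnivore, legs=6, skin=feathers, class=bird) — class is bird, diet is omnivore, hence Negative. (mass=23, diet=herbivore, legs=3, skin=smooth, class=mammal) — class is mammal, diet is herbivore, hence Positive. (mass=31, diet=carnivore, legs=3, skin=fur, class=fish) — class is fish, diet is carnivore, hence Negative. (mass=16, diet=omnivore, legs=4, skin=feathers, class=reptile) — class is reptile, diet is omnivore, hence Negative.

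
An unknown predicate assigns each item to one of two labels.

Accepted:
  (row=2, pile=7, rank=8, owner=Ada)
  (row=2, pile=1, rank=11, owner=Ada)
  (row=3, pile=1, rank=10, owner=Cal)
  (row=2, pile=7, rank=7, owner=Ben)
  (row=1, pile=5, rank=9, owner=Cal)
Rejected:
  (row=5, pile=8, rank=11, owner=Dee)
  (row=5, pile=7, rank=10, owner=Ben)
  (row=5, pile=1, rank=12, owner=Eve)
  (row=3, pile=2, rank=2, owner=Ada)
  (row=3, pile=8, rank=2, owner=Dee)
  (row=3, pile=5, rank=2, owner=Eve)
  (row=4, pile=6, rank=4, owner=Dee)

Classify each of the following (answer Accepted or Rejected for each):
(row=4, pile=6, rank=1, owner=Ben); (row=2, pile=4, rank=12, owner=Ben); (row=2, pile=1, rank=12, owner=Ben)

Rejected, Accepted, Accepted

The pattern is that an item is 'Accepted' exactly when: row ≤ 3 AND rank ≥ 4.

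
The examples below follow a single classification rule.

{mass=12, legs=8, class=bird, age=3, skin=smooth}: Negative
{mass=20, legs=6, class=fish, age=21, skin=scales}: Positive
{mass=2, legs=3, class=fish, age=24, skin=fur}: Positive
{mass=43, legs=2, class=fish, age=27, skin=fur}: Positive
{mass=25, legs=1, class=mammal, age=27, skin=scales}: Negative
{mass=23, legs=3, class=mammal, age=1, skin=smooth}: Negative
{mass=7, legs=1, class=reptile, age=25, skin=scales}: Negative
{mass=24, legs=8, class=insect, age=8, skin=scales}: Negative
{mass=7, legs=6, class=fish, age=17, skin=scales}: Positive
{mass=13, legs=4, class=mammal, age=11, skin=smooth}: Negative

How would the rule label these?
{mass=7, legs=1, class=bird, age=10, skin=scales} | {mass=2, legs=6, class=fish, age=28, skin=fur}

The classifier is using: class is fish.
{mass=7, legs=1, class=bird, age=10, skin=scales} → class is bird → Negative. {mass=2, legs=6, class=fish, age=28, skin=fur} → class is fish → Positive.

Negative, Positive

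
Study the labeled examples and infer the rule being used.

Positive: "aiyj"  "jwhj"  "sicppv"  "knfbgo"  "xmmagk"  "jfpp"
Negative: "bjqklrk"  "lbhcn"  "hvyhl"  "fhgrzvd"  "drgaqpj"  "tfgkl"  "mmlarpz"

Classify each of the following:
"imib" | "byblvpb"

Positive, Negative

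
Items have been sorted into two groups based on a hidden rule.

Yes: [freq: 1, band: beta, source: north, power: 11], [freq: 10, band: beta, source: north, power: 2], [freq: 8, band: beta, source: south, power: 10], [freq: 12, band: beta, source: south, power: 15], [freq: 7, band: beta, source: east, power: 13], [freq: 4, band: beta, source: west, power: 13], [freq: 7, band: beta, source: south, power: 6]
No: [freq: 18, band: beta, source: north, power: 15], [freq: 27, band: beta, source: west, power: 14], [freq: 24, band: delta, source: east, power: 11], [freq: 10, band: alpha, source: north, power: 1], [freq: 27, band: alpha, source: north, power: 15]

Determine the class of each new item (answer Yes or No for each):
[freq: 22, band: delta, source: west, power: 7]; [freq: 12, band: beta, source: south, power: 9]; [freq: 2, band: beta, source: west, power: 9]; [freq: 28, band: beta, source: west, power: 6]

No, Yes, Yes, No

All 'Yes' examples share one property — band is beta AND freq ≤ 12 — and every 'No' example lacks it.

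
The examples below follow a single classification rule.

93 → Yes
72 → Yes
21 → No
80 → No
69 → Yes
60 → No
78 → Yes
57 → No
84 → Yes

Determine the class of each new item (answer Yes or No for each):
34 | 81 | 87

No, Yes, Yes

The common property of the 'Yes' items is: multiple of 3 AND at least 69. No 'No' item has it.
34 — 34 = 3·11 + 1, 34 < 69, hence No.
81 — 81 = 3·27, 81 ≥ 69, hence Yes.
87 — 87 = 3·29, 87 ≥ 69, hence Yes.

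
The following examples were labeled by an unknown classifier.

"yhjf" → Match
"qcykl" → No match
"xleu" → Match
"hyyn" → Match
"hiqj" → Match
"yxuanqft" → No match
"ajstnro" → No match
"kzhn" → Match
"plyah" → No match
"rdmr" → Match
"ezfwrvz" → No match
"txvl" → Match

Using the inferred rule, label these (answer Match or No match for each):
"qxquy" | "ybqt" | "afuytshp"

No match, Match, No match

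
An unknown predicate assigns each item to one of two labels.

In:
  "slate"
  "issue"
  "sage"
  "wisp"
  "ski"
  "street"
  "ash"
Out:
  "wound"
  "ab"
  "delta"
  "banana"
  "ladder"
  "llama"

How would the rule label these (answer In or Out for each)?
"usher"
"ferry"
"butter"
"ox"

In, Out, Out, Out

Every 'In' example satisfies: contains 's'. None of the 'Out' examples do.
In: "usher", since has 's'. Out: "ferry", since no 's'. Out: "butter", since no 's'. Out: "ox", since no 's'.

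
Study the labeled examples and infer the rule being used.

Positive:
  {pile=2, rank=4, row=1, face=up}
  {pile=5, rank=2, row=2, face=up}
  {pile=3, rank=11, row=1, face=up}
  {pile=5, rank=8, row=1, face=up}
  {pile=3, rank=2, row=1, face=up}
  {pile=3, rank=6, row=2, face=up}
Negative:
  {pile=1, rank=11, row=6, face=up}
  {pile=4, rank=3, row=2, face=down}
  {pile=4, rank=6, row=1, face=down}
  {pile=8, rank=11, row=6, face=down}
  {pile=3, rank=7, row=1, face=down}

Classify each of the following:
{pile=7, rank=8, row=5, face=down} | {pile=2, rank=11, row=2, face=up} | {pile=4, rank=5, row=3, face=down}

Negative, Positive, Negative

All 'Positive' examples share one property — face is up AND row ≤ 2 — and every 'Negative' example lacks it.
{pile=7, rank=8, row=5, face=down}: Negative (face is down, row = 5).
{pile=2, rank=11, row=2, face=up}: Positive (face is up, row = 2).
{pile=4, rank=5, row=3, face=down}: Negative (face is down, row = 3).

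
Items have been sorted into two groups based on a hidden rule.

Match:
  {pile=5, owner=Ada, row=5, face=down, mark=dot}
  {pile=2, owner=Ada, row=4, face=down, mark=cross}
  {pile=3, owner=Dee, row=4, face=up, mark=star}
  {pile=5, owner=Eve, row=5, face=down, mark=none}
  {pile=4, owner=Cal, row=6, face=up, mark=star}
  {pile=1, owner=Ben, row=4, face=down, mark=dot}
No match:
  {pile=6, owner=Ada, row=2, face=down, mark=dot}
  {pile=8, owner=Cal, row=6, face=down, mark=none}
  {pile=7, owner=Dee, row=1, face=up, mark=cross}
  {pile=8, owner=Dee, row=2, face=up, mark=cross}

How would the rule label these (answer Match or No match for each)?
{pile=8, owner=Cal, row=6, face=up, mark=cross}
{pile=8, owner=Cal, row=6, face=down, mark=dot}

No match, No match

Every 'Match' example satisfies: pile ≤ 5. None of the 'No match' examples do.
{pile=8, owner=Cal, row=6, face=up, mark=cross} — pile = 8, hence No match.
{pile=8, owner=Cal, row=6, face=down, mark=dot} — pile = 8, hence No match.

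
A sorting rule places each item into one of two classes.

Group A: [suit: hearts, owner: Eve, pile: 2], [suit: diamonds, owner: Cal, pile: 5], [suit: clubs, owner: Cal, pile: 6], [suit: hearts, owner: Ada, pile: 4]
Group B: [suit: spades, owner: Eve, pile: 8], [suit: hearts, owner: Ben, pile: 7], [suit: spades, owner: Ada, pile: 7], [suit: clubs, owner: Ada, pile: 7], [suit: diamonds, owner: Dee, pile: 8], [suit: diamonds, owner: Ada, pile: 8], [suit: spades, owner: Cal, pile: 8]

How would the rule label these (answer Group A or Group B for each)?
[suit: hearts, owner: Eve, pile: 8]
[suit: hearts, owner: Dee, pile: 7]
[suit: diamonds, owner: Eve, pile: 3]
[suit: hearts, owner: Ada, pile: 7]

Group B, Group B, Group A, Group B

The classifier is using: pile ≤ 6.
[suit: hearts, owner: Eve, pile: 8]: pile = 8 — does not fit, so Group B.
[suit: hearts, owner: Dee, pile: 7]: pile = 7 — does not fit, so Group B.
[suit: diamonds, owner: Eve, pile: 3]: pile = 3 — fits, so Group A.
[suit: hearts, owner: Ada, pile: 7]: pile = 7 — does not fit, so Group B.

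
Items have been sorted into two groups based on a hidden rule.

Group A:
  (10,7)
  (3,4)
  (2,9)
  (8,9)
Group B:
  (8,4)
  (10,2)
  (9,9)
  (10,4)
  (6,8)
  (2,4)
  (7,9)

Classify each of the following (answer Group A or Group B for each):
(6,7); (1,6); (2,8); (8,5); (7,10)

One predicate separates the groups cleanly: sum is odd.
(6,7) → 6+7 = 13 → Group A. (1,6) → 1+6 = 7 → Group A. (2,8) → 2+8 = 10 → Group B. (8,5) → 8+5 = 13 → Group A. (7,10) → 7+10 = 17 → Group A.

Group A, Group A, Group B, Group A, Group A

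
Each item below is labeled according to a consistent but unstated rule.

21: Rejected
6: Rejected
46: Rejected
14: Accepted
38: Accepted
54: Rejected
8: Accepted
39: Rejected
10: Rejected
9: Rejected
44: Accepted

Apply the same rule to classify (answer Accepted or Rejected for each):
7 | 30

Rejected, Rejected

Rule: ≡ 2 (mod 3). This holds for each 'Accepted' example and fails for each 'Rejected' one.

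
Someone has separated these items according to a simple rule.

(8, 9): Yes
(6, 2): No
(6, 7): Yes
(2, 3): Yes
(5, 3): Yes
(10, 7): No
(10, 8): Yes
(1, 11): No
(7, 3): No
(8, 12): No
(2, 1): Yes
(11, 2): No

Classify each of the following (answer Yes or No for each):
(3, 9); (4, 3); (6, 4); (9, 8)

No, Yes, Yes, Yes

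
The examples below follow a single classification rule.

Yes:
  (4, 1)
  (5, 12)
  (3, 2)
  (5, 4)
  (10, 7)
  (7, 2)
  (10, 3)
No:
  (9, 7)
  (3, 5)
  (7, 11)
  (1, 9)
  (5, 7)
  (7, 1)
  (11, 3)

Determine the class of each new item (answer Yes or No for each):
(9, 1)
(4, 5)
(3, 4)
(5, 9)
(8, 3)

No, Yes, Yes, No, Yes

A rule that fits every label: sum is odd — true of each 'Yes' example, false of each 'No' one.
(9, 1): 9+1 = 10 — does not pass, so No.
(4, 5): 4+5 = 9 — qualifies, so Yes.
(3, 4): 3+4 = 7 — qualifies, so Yes.
(5, 9): 5+9 = 14 — does not pass, so No.
(8, 3): 8+3 = 11 — qualifies, so Yes.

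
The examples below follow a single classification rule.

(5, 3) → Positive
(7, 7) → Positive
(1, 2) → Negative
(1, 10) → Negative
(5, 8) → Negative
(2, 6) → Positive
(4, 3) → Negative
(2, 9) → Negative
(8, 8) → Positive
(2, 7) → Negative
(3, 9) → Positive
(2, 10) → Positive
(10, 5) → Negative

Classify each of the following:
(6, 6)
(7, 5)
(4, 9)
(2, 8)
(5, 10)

'Positive' ⟺ sum is even.
(6, 6): 6+6 = 12 — meets the rule, so Positive.
(7, 5): 7+5 = 12 — meets the rule, so Positive.
(4, 9): 4+9 = 13 — does not satisfy this, so Negative.
(2, 8): 2+8 = 10 — meets the rule, so Positive.
(5, 10): 5+10 = 15 — does not satisfy this, so Negative.

Positive, Positive, Negative, Positive, Negative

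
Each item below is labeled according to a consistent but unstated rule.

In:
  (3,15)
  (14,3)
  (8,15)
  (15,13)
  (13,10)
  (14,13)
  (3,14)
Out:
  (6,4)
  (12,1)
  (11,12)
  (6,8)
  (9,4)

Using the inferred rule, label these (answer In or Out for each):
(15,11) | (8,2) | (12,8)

In, Out, Out

One predicate separates the groups cleanly: max ≥ 13.
In: (15,11), since max 15.
Out: (8,2), since max 8.
Out: (12,8), since max 12.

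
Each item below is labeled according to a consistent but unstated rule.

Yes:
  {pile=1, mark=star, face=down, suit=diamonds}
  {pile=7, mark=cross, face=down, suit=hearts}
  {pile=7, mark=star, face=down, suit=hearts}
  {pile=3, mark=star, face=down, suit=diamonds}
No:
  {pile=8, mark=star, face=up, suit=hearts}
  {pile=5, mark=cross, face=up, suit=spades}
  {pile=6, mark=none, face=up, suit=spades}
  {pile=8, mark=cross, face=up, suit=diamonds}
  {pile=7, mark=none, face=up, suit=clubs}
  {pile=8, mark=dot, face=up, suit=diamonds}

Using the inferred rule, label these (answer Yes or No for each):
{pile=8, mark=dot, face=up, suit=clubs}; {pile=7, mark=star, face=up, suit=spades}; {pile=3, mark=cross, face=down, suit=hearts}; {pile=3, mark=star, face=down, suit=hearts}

No, No, Yes, Yes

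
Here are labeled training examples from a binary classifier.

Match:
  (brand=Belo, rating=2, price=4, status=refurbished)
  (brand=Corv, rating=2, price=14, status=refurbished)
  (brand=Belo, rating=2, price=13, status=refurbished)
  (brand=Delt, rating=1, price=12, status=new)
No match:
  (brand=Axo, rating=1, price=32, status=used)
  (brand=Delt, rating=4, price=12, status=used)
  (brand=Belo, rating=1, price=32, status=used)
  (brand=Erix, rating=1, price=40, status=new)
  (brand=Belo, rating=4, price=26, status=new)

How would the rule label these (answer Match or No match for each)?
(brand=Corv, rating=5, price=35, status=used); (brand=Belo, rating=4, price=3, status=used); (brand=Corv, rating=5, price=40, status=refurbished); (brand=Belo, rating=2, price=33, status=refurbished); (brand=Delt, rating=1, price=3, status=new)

No match, No match, No match, No match, Match

The simplest hypothesis consistent with all the labels is: rating ≤ 2 AND price ≤ 14.
(brand=Corv, rating=5, price=35, status=used): No match (rating = 5, price = 35).
(brand=Belo, rating=4, price=3, status=used): No match (rating = 4, price = 3).
(brand=Corv, rating=5, price=40, status=refurbished): No match (rating = 5, price = 40).
(brand=Belo, rating=2, price=33, status=refurbished): No match (rating = 2, price = 33).
(brand=Delt, rating=1, price=3, status=new): Match (rating = 1, price = 3).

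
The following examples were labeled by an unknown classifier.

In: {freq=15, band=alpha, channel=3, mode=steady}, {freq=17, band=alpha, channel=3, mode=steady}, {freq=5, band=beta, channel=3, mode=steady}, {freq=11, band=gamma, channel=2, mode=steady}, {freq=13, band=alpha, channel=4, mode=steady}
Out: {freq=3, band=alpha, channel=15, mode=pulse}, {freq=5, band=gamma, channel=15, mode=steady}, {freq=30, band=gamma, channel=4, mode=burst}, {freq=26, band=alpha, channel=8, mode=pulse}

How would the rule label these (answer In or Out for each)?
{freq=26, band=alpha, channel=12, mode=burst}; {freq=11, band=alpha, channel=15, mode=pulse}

Rule: mode is steady AND channel ≤ 4. This holds for each 'In' example and fails for each 'Out' one.
Out: {freq=26, band=alpha, channel=12, mode=burst}, since mode is burst, channel = 12.
Out: {freq=11, band=alpha, channel=15, mode=pulse}, since mode is pulse, channel = 15.

Out, Out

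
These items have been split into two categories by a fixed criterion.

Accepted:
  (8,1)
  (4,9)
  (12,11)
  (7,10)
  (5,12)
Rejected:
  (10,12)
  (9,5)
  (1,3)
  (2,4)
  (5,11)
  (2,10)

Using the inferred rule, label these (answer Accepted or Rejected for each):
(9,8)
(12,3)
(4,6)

Accepted, Accepted, Rejected

One predicate separates the groups cleanly: sum is odd.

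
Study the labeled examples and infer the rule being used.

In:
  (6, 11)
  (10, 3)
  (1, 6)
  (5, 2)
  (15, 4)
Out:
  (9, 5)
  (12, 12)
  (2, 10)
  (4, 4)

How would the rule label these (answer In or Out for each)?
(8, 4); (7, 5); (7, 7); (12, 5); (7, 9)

Out, Out, Out, In, Out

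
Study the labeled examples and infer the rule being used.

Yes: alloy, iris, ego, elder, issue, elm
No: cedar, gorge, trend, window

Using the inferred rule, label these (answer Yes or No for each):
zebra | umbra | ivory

No, Yes, Yes

One predicate separates the groups cleanly: starts with a vowel.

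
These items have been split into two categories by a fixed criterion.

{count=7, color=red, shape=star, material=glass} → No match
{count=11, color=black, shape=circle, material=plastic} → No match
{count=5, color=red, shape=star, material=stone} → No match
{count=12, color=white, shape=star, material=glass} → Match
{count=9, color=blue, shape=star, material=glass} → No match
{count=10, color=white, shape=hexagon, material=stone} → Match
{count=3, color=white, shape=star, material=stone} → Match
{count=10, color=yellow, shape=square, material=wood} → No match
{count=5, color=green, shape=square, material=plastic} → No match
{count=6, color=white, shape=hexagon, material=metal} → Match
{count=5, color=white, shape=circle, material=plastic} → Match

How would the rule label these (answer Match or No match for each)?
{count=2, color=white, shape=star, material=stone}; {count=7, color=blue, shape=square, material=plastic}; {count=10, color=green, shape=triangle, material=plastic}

Match, No match, No match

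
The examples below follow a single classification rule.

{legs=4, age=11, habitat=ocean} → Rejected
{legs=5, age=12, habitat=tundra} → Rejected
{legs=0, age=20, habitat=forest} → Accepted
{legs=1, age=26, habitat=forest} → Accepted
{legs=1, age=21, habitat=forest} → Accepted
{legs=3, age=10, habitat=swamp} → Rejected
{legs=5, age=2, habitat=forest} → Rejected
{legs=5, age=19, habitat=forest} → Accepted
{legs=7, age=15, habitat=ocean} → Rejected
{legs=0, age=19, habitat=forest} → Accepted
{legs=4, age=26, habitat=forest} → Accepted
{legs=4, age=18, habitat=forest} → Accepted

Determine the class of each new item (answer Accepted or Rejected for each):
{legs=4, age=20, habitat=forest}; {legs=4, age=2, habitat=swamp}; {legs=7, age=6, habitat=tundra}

One predicate separates the groups cleanly: age ≥ 18.
{legs=4, age=20, habitat=forest} → age = 20 → Accepted. {legs=4, age=2, habitat=swamp} → age = 2 → Rejected. {legs=7, age=6, habitat=tundra} → age = 6 → Rejected.

Accepted, Rejected, Rejected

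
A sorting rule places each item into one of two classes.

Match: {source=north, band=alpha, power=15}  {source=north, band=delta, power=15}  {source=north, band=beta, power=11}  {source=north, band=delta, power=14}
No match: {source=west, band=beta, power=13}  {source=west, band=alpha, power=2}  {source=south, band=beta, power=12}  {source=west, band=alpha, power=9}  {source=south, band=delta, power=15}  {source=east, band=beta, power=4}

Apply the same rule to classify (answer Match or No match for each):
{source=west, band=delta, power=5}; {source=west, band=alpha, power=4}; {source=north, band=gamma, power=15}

The common property of the 'Match' items is: source is north. No 'No match' item has it.

No match, No match, Match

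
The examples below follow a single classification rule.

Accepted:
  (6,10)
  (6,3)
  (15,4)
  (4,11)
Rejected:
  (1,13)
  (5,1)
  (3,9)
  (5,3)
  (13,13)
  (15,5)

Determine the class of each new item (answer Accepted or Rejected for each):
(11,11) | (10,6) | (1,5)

Rejected, Accepted, Rejected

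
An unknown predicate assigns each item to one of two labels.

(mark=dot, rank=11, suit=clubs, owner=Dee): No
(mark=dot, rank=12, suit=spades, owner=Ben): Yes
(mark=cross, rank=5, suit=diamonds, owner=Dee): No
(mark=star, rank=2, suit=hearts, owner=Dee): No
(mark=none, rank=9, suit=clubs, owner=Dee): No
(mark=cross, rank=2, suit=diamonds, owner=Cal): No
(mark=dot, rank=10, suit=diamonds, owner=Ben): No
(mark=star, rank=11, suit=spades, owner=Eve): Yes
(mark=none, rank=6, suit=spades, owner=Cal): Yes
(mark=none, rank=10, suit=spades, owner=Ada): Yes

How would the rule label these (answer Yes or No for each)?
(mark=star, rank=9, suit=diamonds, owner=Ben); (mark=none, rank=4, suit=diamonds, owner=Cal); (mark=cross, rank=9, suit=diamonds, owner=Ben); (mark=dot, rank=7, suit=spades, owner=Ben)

Checking candidate rules against both groups, what survives is: suit is spades.
(mark=star, rank=9, suit=diamonds, owner=Ben): No (suit is diamonds). (mark=none, rank=4, suit=diamonds, owner=Cal): No (suit is diamonds). (mark=cross, rank=9, suit=diamonds, owner=Ben): No (suit is diamonds). (mark=dot, rank=7, suit=spades, owner=Ben): Yes (suit is spades).

No, No, No, Yes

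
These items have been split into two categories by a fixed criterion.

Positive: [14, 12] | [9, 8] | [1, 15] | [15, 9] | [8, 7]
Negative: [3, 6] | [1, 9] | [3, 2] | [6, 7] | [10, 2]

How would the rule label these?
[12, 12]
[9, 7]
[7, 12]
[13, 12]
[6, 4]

Positive, Positive, Positive, Positive, Negative

A rule that fits every label: sum ≥ 15 — true of each 'Positive' example, false of each 'Negative' one.
[12, 12]: 12+12 = 24, checks out → Positive. [9, 7]: 9+7 = 16, checks out → Positive. [7, 12]: 7+12 = 19, checks out → Positive. [13, 12]: 13+12 = 25, checks out → Positive. [6, 4]: 6+4 = 10, doesn't qualify → Negative.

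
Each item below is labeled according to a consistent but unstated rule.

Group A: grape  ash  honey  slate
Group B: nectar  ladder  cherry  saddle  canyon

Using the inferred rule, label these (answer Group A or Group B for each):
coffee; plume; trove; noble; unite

Group B, Group A, Group A, Group A, Group A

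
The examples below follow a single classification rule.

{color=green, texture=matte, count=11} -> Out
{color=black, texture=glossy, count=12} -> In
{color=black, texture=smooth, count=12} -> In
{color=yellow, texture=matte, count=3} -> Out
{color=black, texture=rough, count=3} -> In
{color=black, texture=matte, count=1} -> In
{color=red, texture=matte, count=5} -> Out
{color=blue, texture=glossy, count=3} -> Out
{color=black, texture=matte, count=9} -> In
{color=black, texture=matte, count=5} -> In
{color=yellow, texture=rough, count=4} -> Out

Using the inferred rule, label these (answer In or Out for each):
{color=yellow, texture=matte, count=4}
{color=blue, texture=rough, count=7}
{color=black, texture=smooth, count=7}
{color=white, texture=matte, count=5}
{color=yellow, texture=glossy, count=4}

All 'In' examples share one property — color is black — and every 'Out' example lacks it.
{color=yellow, texture=matte, count=4}: color is yellow, doesn't qualify → Out. {color=blue, texture=rough, count=7}: color is blue, doesn't qualify → Out. {color=black, texture=smooth, count=7}: color is black, has this property → In. {color=white, texture=matte, count=5}: color is white, doesn't qualify → Out. {color=yellow, texture=glossy, count=4}: color is yellow, doesn't qualify → Out.

Out, Out, In, Out, Out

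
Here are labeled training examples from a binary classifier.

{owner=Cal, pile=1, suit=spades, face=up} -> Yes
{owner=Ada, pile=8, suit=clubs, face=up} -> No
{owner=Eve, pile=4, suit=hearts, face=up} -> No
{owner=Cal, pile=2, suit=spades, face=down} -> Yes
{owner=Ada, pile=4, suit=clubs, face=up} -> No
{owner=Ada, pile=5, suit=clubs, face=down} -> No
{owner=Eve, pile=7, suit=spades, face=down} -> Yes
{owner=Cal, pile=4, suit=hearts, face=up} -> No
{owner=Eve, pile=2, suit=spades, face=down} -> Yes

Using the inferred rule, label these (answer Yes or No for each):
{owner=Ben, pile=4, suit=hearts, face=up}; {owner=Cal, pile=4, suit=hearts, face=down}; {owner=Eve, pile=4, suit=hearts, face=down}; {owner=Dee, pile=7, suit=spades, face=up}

No, No, No, Yes

One predicate separates the groups cleanly: suit is spades.
No: {owner=Ben, pile=4, suit=hearts, face=up}, since suit is hearts.
No: {owner=Cal, pile=4, suit=hearts, face=down}, since suit is hearts.
No: {owner=Eve, pile=4, suit=hearts, face=down}, since suit is hearts.
Yes: {owner=Dee, pile=7, suit=spades, face=up}, since suit is spades.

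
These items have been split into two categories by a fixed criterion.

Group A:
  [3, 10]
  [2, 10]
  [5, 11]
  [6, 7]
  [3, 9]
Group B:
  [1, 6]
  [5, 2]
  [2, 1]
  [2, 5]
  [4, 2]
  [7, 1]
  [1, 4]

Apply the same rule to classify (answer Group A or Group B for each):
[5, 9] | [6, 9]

Group A, Group A

Rule: sum ≥ 12. This holds for each 'Group A' example and fails for each 'Group B' one.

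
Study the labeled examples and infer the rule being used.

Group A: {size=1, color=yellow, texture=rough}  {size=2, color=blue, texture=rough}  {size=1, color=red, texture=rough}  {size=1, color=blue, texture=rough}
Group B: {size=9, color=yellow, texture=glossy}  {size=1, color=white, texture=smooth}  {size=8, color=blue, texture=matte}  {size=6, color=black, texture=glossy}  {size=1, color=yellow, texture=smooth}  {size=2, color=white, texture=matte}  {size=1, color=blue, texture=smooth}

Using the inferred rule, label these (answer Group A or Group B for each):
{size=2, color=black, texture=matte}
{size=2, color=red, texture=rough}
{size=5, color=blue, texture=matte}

Group B, Group A, Group B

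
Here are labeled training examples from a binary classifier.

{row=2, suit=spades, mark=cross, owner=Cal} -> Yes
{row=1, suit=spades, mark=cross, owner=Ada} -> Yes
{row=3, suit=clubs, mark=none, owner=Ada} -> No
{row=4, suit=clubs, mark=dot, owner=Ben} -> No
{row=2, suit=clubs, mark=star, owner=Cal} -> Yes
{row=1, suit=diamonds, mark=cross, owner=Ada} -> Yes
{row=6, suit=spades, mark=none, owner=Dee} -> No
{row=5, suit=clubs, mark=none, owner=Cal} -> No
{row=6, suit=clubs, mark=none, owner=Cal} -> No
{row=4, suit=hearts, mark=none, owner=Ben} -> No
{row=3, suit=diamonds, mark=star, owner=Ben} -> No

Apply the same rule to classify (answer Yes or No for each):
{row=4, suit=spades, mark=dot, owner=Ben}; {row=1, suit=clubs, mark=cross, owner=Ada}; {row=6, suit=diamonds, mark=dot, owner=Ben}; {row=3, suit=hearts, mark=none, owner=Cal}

The simplest hypothesis consistent with all the labels is: row ≤ 2.
{row=4, suit=spades, mark=dot, owner=Ben}: row = 4, lacks this property → No. {row=1, suit=clubs, mark=cross, owner=Ada}: row = 1, fits → Yes. {row=6, suit=diamonds, mark=dot, owner=Ben}: row = 6, lacks this property → No. {row=3, suit=hearts, mark=none, owner=Cal}: row = 3, lacks this property → No.

No, Yes, No, No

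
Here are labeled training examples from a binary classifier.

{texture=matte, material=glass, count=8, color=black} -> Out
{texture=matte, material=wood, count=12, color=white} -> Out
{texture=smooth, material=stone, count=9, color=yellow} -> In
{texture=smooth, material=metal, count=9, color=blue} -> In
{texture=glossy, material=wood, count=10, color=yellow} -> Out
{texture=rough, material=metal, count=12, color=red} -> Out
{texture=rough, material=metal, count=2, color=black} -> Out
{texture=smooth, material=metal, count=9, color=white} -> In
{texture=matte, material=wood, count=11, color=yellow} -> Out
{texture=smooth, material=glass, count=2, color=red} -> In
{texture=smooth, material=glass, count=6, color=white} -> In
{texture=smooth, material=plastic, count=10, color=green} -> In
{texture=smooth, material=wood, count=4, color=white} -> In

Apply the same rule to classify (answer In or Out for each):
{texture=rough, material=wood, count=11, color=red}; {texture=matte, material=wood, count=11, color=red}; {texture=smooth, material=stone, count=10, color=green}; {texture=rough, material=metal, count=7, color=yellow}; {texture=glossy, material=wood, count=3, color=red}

Comparing the two groups points to one rule — texture is smooth.
{texture=rough, material=wood, count=11, color=red}: texture is rough, doesn't qualify → Out. {texture=matte, material=wood, count=11, color=red}: texture is matte, doesn't qualify → Out. {texture=smooth, material=stone, count=10, color=green}: texture is smooth, fits → In. {texture=rough, material=metal, count=7, color=yellow}: texture is rough, doesn't qualify → Out. {texture=glossy, material=wood, count=3, color=red}: texture is glossy, doesn't qualify → Out.

Out, Out, In, Out, Out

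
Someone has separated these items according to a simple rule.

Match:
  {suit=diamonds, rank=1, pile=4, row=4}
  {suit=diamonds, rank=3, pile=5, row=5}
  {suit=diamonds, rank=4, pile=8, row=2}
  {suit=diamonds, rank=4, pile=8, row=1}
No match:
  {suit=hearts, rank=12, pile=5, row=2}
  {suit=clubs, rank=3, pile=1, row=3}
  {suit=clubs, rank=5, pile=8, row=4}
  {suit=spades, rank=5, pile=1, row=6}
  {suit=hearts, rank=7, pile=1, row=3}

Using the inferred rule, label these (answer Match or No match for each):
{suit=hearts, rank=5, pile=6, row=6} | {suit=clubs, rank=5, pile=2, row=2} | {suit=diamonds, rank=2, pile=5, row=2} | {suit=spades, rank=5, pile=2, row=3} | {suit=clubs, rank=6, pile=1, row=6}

No match, No match, Match, No match, No match

'Match' ⟺ suit is diamonds.
{suit=hearts, rank=5, pile=6, row=6}: suit is hearts, fails the rule → No match.
{suit=clubs, rank=5, pile=2, row=2}: suit is clubs, fails the rule → No match.
{suit=diamonds, rank=2, pile=5, row=2}: suit is diamonds, matches → Match.
{suit=spades, rank=5, pile=2, row=3}: suit is spades, fails the rule → No match.
{suit=clubs, rank=6, pile=1, row=6}: suit is clubs, fails the rule → No match.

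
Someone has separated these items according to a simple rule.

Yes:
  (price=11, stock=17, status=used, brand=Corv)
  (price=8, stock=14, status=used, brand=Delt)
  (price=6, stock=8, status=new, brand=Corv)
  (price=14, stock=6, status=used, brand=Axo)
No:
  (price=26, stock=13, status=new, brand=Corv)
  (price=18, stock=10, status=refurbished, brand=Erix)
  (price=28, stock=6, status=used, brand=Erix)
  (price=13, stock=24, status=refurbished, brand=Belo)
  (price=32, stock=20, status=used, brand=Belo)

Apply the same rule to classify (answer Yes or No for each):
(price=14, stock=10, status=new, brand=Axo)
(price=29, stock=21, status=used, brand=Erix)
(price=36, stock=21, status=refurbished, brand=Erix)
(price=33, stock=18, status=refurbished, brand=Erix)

A rule that fits every label: stock ≤ 17 AND price ≤ 14 — true of each 'Yes' example, false of each 'No' one.
(price=14, stock=10, status=new, brand=Axo): stock = 10, price = 14 — has this property, so Yes.
(price=29, stock=21, status=used, brand=Erix): stock = 21, price = 29 — does not satisfy this, so No.
(price=36, stock=21, status=refurbished, brand=Erix): stock = 21, price = 36 — does not satisfy this, so No.
(price=33, stock=18, status=refurbished, brand=Erix): stock = 18, price = 33 — does not satisfy this, so No.

Yes, No, No, No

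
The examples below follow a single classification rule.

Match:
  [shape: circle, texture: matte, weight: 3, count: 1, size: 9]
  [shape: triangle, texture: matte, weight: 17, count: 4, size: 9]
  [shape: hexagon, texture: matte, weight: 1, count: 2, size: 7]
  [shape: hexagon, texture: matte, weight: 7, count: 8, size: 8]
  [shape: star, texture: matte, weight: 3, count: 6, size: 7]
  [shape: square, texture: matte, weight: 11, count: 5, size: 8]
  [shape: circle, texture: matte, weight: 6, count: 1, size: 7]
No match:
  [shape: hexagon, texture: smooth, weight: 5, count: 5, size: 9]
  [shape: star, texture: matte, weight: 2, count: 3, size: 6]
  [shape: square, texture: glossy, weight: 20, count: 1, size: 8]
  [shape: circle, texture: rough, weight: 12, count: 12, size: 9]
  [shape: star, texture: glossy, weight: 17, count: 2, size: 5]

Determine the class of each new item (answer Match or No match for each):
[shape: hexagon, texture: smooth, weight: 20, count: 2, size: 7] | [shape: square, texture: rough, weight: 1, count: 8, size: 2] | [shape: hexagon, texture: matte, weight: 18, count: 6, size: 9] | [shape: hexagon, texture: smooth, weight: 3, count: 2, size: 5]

The simplest hypothesis consistent with all the labels is: texture is matte AND size ≥ 7.
[shape: hexagon, texture: smooth, weight: 20, count: 2, size: 7]: texture is smooth, size = 7, does not satisfy this → No match.
[shape: square, texture: rough, weight: 1, count: 8, size: 2]: texture is rough, size = 2, does not satisfy this → No match.
[shape: hexagon, texture: matte, weight: 18, count: 6, size: 9]: texture is matte, size = 9, qualifies → Match.
[shape: hexagon, texture: smooth, weight: 3, count: 2, size: 5]: texture is smooth, size = 5, does not satisfy this → No match.

No match, No match, Match, No match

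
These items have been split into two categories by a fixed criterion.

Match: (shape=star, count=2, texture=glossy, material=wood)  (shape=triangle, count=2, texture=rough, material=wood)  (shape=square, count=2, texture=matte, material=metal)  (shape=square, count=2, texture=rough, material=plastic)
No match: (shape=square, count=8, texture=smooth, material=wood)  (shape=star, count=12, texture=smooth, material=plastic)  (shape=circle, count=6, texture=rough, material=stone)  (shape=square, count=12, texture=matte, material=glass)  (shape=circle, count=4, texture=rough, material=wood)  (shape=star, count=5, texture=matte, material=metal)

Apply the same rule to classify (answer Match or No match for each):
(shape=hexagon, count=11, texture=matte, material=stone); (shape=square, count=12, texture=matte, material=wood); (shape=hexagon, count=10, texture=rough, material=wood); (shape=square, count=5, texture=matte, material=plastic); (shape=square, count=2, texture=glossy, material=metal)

No match, No match, No match, No match, Match

A rule that fits every label: count = 2 — true of each 'Match' example, false of each 'No match' one.
(shape=hexagon, count=11, texture=matte, material=stone): count = 11 — does not satisfy this, so No match.
(shape=square, count=12, texture=matte, material=wood): count = 12 — does not satisfy this, so No match.
(shape=hexagon, count=10, texture=rough, material=wood): count = 10 — does not satisfy this, so No match.
(shape=square, count=5, texture=matte, material=plastic): count = 5 — does not satisfy this, so No match.
(shape=square, count=2, texture=glossy, material=metal): count = 2 — satisfies this, so Match.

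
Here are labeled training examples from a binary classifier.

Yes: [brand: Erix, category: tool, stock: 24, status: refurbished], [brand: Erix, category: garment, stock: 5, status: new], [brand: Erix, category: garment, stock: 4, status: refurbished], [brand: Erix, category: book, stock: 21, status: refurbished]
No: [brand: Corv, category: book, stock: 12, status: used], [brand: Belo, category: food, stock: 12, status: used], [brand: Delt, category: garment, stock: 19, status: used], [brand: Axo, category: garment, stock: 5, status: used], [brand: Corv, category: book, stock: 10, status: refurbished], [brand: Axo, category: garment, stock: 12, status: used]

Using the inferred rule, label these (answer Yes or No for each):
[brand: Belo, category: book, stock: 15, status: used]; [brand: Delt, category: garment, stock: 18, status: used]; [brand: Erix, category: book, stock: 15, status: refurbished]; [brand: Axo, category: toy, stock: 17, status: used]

No, No, Yes, No

All 'Yes' examples share one property — brand is Erix — and every 'No' example lacks it.
No: [brand: Belo, category: book, stock: 15, status: used], since brand is Belo.
No: [brand: Delt, category: garment, stock: 18, status: used], since brand is Delt.
Yes: [brand: Erix, category: book, stock: 15, status: refurbished], since brand is Erix.
No: [brand: Axo, category: toy, stock: 17, status: used], since brand is Axo.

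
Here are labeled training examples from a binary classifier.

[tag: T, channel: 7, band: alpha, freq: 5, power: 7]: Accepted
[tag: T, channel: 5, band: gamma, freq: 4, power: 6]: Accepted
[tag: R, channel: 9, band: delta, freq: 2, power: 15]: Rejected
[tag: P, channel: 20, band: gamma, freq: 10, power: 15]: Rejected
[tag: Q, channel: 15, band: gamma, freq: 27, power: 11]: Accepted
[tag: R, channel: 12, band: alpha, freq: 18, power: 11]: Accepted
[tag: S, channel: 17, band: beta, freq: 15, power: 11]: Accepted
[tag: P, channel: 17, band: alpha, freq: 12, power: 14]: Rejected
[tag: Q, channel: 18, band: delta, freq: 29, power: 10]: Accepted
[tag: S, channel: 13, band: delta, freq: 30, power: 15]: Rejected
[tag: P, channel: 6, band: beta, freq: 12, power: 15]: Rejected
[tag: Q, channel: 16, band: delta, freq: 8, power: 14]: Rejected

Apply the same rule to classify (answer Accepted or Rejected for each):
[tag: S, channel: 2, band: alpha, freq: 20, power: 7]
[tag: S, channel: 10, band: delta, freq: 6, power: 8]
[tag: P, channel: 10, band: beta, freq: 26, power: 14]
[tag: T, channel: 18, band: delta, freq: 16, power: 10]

Accepted, Accepted, Rejected, Accepted

All 'Accepted' examples share one property — power ≤ 11 — and every 'Rejected' example lacks it.
[tag: S, channel: 2, band: alpha, freq: 20, power: 7] — power = 7, hence Accepted.
[tag: S, channel: 10, band: delta, freq: 6, power: 8] — power = 8, hence Accepted.
[tag: P, channel: 10, band: beta, freq: 26, power: 14] — power = 14, hence Rejected.
[tag: T, channel: 18, band: delta, freq: 16, power: 10] — power = 10, hence Accepted.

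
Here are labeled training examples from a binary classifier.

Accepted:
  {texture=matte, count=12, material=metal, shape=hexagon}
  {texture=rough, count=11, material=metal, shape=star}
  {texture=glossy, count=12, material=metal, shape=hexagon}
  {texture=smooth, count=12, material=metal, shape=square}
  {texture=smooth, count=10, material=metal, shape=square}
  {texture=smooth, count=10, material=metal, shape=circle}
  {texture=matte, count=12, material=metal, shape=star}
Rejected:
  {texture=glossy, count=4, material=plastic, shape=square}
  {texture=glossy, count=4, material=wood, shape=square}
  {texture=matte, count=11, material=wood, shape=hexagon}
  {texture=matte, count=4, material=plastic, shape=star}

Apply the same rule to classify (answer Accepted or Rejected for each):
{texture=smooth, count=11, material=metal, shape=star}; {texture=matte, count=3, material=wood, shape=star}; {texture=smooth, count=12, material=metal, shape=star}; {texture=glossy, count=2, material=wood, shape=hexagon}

Accepted, Rejected, Accepted, Rejected

The common property of the 'Accepted' items is: material is metal. No 'Rejected' item has it.
{texture=smooth, count=11, material=metal, shape=star} → material is metal → Accepted. {texture=matte, count=3, material=wood, shape=star} → material is wood → Rejected. {texture=smooth, count=12, material=metal, shape=star} → material is metal → Accepted. {texture=glossy, count=2, material=wood, shape=hexagon} → material is wood → Rejected.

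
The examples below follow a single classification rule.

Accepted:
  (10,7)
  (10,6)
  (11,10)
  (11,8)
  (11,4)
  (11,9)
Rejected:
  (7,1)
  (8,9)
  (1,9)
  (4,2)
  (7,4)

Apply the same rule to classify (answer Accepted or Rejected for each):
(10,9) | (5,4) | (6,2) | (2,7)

One predicate separates the groups cleanly: first ≥ 9.
(10,9) → first 10 → Accepted. (5,4) → first 5 → Rejected. (6,2) → first 6 → Rejected. (2,7) → first 2 → Rejected.

Accepted, Rejected, Rejected, Rejected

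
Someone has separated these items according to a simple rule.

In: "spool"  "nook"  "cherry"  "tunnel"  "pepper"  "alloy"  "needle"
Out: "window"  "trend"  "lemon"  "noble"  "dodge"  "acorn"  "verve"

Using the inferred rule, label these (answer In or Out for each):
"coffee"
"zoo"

In, In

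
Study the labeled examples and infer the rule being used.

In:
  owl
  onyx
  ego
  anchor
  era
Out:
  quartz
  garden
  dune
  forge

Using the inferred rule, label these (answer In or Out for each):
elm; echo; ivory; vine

In, In, In, Out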